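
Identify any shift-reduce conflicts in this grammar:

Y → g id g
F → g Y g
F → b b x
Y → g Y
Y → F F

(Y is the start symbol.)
Yes — I5: [Y → g Y .] vs [F → g Y . g]

A shift-reduce conflict occurs when an LR(0) state has both:
  - a complete (reduce) item [A → α .] (dot at the end), and
  - a shift item [B → β . c γ] (dot before a terminal).

Augment with Y' → Y and build the canonical LR(0) collection (I0 = CLOSURE({[Y' → . Y]}), then GOTO on every symbol after a dot until no new states appear). It has 14 states:
  I0: { [F → . b b x], [F → . g Y g], [Y → . F F], [Y → . g Y], [Y → . g id g], [Y' → . Y] }  — shift
  I1: { [F → . b b x], [F → . g Y g], [Y → F . F] }  — shift
  I2: { [Y' → Y .] }  — accept
  I3: { [F → b . b x] }  — shift
  I4: { [F → . b b x], [F → . g Y g], [F → g . Y g], [Y → . F F], [Y → . g Y], [Y → . g id g], [Y → g . Y], [Y → g . id g] }  — shift
  I5: { [F → g Y . g], [Y → g Y .] }  — shift, reduce
  I6: { [Y → g id . g] }  — shift
  I7: { [Y → g id g .] }  — reduce
  I8: { [F → g Y g .] }  — reduce
  I9: { [F → b b . x] }  — shift
  I10: { [F → b b x .] }  — reduce
  I11: { [Y → F F .] }  — reduce
  I12: { [F → . b b x], [F → . g Y g], [F → g . Y g], [Y → . F F], [Y → . g Y], [Y → . g id g] }  — shift
  I13: { [F → g Y . g] }  — shift

I5 contains reduce item [Y → g Y .] and shift item [F → g Y . g] — shift-reduce conflict.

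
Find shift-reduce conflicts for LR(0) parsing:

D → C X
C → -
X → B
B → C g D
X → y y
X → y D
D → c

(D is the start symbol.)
No shift-reduce conflicts

Augment with D' → D and build the canonical LR(0) collection (I0 = CLOSURE({[D' → . D]}), then GOTO on every symbol after a dot until no new states appear). It has 13 states:
  I0: { [C → . -], [D → . C X], [D → . c], [D' → . D] }  — shift
  I1: { [C → - .] }  — reduce
  I2: { [B → . C g D], [C → . -], [D → C . X], [X → . B], [X → . y D], [X → . y y] }  — shift
  I3: { [D' → D .] }  — accept
  I4: { [D → c .] }  — reduce
  I5: { [X → B .] }  — reduce
  I6: { [B → C . g D] }  — shift
  I7: { [D → C X .] }  — reduce
  I8: { [C → . -], [D → . C X], [D → . c], [X → y . D], [X → y . y] }  — shift
  I9: { [X → y D .] }  — reduce
  I10: { [X → y y .] }  — reduce
  I11: { [B → C g . D], [C → . -], [D → . C X], [D → . c] }  — shift
  I12: { [B → C g D .] }  — reduce

No state contains both a complete item and a shift item.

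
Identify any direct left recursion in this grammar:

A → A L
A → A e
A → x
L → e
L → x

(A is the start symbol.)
Yes, A is left-recursive

A → A L: LEFT RECURSIVE (starts with A)
A → A e: LEFT RECURSIVE (starts with A)
A → x: starts with x
L → e: starts with e
L → x: starts with x

The grammar has direct left recursion on: A.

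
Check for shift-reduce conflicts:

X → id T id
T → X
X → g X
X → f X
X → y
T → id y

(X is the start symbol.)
No shift-reduce conflicts

A shift-reduce conflict occurs when an LR(0) state has both:
  - a complete (reduce) item [A → α .] (dot at the end), and
  - a shift item [B → β . c γ] (dot before a terminal).

Augment with X' → X and build the canonical LR(0) collection (I0 = CLOSURE({[X' → . X]}), then GOTO on every symbol after a dot until no new states appear). It has 13 states:
  I0: { [X → . f X], [X → . g X], [X → . id T id], [X → . y], [X' → . X] }  — shift
  I1: { [X' → X .] }  — accept
  I2: { [X → . f X], [X → . g X], [X → . id T id], [X → . y], [X → f . X] }  — shift
  I3: { [X → . f X], [X → . g X], [X → . id T id], [X → . y], [X → g . X] }  — shift
  I4: { [T → . X], [T → . id y], [X → . f X], [X → . g X], [X → . id T id], [X → . y], [X → id . T id] }  — shift
  I5: { [X → y .] }  — reduce
  I6: { [X → id T . id] }  — shift
  I7: { [T → X .] }  — reduce
  I8: { [T → . X], [T → . id y], [T → id . y], [X → . f X], [X → . g X], [X → . id T id], [X → . y], [X → id . T id] }  — shift
  I9: { [T → id y .], [X → y .] }  — 2 reduces
  I10: { [X → id T id .] }  — reduce
  I11: { [X → g X .] }  — reduce
  I12: { [X → f X .] }  — reduce

No state contains both a complete item and a shift item.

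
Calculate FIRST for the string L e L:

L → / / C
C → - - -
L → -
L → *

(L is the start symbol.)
FIRST sets of the non-terminals involved (from the grammar, by fixed-point iteration):
  FIRST(L) = { '*', '-', '/' }

To compute FIRST(L e L), process the symbols left to right:
Symbol L is a non-terminal. Add FIRST(L) \ {ε} = { '*', '-', '/' }
L is not nullable (ε ∉ FIRST(L)), so stop here.
FIRST(L e L) = { '*', '-', '/' }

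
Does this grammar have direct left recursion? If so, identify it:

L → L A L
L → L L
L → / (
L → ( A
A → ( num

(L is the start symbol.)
Yes, L is left-recursive

L → L A L: LEFT RECURSIVE (starts with L)
L → L L: LEFT RECURSIVE (starts with L)
L → / (: starts with '/'
L → ( A: starts with '('
A → ( num: starts with '('

The grammar has direct left recursion on: L.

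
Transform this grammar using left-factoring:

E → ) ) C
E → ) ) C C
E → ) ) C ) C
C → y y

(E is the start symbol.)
E → ) ) C E'
E' → ε
E' → C
E' → ) C
C → y y

Left-factoring transforms A → αβ₁ | αβ₂ into A → αA' and A' → β₁ | β₂
(α is the longest common prefix among the alternatives). Repeat until
no nonterminal has two alternatives with a common prefix.

Round 1: E has alternatives sharing prefix ') ) C'. Introduce E': E → ) ) C E'
  Add: E' → ε
  Add: E' → C
  Add: E' → ) C

No remaining common prefixes — done.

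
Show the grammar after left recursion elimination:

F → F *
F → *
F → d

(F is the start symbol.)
F is directly left-recursive. The standard transformation for
  A → A α₁ | ... | A α_m | β₁ | ... | β_n
is
  A  → β₁ A' | ... | β_n A'
  A' → α₁ A' | ... | α_m A' | ε

F → * becomes F → * F'
F → d becomes F → d F'
F → F * becomes F' → * F'
Add F' → ε

Resulting grammar:
F → * F'
F → d F'
F' → * F'
F' → ε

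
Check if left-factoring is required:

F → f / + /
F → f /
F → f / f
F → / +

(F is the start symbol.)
Yes, F has productions with common prefix 'f /'

Left-factoring is needed when two productions for the same non-terminal
share a common prefix on the right-hand side.

Productions for F:
  F → f / + /
  F → f /
  F → f / f
  F → / +

Found common prefix 'f /' in productions for F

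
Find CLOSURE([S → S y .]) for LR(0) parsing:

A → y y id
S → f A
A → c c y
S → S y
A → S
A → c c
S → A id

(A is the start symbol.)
To compute CLOSURE, for each item [A → α.Bβ] where B is a non-terminal, add [B → .γ] for all productions B → γ; repeat for the newly added items until nothing changes.

Start with: [S → S y .]
The dot is at the end, so nothing is added.

CLOSURE = { [S → S y .] }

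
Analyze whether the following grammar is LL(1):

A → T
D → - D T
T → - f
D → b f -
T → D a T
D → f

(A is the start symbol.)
No. Predict set conflict for T: { '-' }

A grammar is LL(1) if for each non-terminal N with multiple productions, the predict sets of those productions are pairwise disjoint, where PREDICT(N → α) = (FIRST(α) \ {ε}) ∪ (FOLLOW(N) if α ⇒* ε).

Relevant sets:
  FIRST(D) = { '-', 'b', 'f' }

For D:
  PREDICT(D → '-' D T) = { '-' }
  PREDICT(D → b f '-') = { 'b' }
  PREDICT(D → f) = { 'f' }
For T:
  PREDICT(T → '-' f) = { '-' }
  PREDICT(T → D a T) = { '-', 'b', 'f' }
A has a single production, so nothing to check there.

Conflict found: Predict set conflict for T: { '-' }
The grammar is NOT LL(1).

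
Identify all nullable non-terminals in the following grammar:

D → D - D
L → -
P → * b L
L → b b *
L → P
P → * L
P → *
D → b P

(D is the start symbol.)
A non-terminal is nullable if it can derive ε (the empty string): either it has an ε-production, or it has a production whose right-hand side consists entirely of nullable non-terminals.

There are no ε-productions, so no non-terminal can derive ε.
No non-terminals are nullable.

Answer: None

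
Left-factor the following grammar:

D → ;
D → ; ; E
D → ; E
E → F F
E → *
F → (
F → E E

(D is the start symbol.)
D → ; D'
D' → ε
D' → ; E
D' → E
E → F F
E → *
F → (
F → E E

Left-factoring transforms A → αβ₁ | αβ₂ into A → αA' and A' → β₁ | β₂
(α is the longest common prefix among the alternatives). Repeat until
no nonterminal has two alternatives with a common prefix.

Round 1: D has alternatives sharing prefix ';'. Introduce D': D → ; D'
  Add: D' → ε
  Add: D' → ; E
  Add: D' → E

No remaining common prefixes — done.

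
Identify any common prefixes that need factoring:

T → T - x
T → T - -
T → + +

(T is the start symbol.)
Left-factoring is needed when two productions for the same non-terminal
share a common prefix on the right-hand side.

Productions for T:
  T → T - x
  T → T - -
  T → + +

Found common prefix 'T -' in productions for T

Answer: Yes, T has productions with common prefix 'T -'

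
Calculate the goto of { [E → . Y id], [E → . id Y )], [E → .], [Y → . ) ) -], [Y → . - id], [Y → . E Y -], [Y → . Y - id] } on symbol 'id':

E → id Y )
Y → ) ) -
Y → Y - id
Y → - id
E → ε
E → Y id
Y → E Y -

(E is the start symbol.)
GOTO(I, 'id') = CLOSURE({ [A → αX.β] : [A → α.Xβ] ∈ I, X = 'id' })

Items with dot before 'id', with the dot advanced:
  [E → . id Y )] → [E → id . Y )]
Closure of the advanced items:
  [E → id . Y )] has the dot before Y: add [Y → . ) ) -], [Y → . Y - id], [Y → . - id], [Y → . E Y -]
  [Y → . E Y -] has the dot before E: add [E → . id Y )], [E → .], [E → . Y id]

GOTO = { [E → . Y id], [E → . id Y )], [E → .], [E → id . Y )], [Y → . ) ) -], [Y → . - id], [Y → . E Y -], [Y → . Y - id] }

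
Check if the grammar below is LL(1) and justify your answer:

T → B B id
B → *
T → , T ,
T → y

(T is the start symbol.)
Yes, the grammar is LL(1).

A grammar is LL(1) if for each non-terminal N with multiple productions, the predict sets of those productions are pairwise disjoint, where PREDICT(N → α) = (FIRST(α) \ {ε}) ∪ (FOLLOW(N) if α ⇒* ε).

Relevant sets:
  FIRST(B) = { '*' }

For T:
  PREDICT(T → B B id) = { '*' }
  PREDICT(T → ',' T ',') = { ',' }
  PREDICT(T → y) = { 'y' }
B has a single production, so nothing to check there.

All predict sets are disjoint. The grammar IS LL(1).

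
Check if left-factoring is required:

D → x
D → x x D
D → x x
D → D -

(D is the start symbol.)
Left-factoring is needed when two productions for the same non-terminal
share a common prefix on the right-hand side.

Productions for D:
  D → x
  D → x x D
  D → x x
  D → D -

Found common prefix 'x' in productions for D

Answer: Yes, D has productions with common prefix 'x'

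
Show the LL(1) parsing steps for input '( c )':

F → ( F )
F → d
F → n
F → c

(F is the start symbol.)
Stack is shown with the top on the left.

Stack    Input    Action
------------------------
F $      ( c ) $  output F → ( F )
( F ) $  ( c ) $  match '('
F ) $    c ) $    output F → c
c ) $    c ) $    match 'c'
) $      ) $      match ')'
$        $        accept

The string is accepted.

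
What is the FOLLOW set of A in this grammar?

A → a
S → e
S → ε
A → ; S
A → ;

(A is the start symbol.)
{ $ }

A is the start symbol, so $ ∈ FOLLOW(A).
A does not occur on any right-hand side.

Taking the union: FOLLOW(A) = { $ }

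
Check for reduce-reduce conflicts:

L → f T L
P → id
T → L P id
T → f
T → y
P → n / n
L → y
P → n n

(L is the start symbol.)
Yes — I7: [L → y .] vs [T → y .]

A reduce-reduce conflict occurs when an LR(0) state has two complete items [A → α .] and [B → β .] — both call for a reduction, and with no lookahead the parser cannot choose between them.

Augment with L' → L and build the canonical LR(0) collection (I0 = CLOSURE({[L' → . L]}), then GOTO on every symbol after a dot until no new states appear). It has 16 states:
  I0: { [L → . f T L], [L → . y], [L' → . L] }  — shift
  I1: { [L' → L .] }  — accept
  I2: { [L → . f T L], [L → . y], [L → f . T L], [T → . L P id], [T → . f], [T → . y] }  — shift
  I3: { [L → y .] }  — reduce
  I4: { [P → . id], [P → . n / n], [P → . n n], [T → L . P id] }  — shift
  I5: { [L → . f T L], [L → . y], [L → f T . L] }  — shift
  I6: { [L → . f T L], [L → . y], [L → f . T L], [T → . L P id], [T → . f], [T → . y], [T → f .] }  — shift, reduce
  I7: { [L → y .], [T → y .] }  — 2 reduces
  I8: { [L → f T L .] }  — reduce
  I9: { [T → L P . id] }  — shift
  I10: { [P → id .] }  — reduce
  I11: { [P → n . / n], [P → n . n] }  — shift
  I12: { [P → n / . n] }  — shift
  I13: { [P → n n .] }  — reduce
  I14: { [P → n / n .] }  — reduce
  I15: { [T → L P id .] }  — reduce

I7 contains complete items [L → y .], [T → y .] — reduce-reduce conflict.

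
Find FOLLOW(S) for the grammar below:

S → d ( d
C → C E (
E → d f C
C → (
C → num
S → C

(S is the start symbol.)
{ $ }

S is the start symbol, so $ ∈ FOLLOW(S).
S does not occur on any right-hand side.

Taking the union: FOLLOW(S) = { $ }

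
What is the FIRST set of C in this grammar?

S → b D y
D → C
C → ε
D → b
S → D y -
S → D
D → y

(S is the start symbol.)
{ ε }

From C → ε:
  - ε-production, so ε ∈ FIRST(C)

Collecting: FIRST(C) = { ε }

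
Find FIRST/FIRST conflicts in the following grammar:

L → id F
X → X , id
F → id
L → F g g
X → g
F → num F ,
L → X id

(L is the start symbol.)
A FIRST/FIRST conflict occurs when two productions N → α and N → β for the same non-terminal have FIRST(α) ∩ FIRST(β) ≠ ∅ (with ε ∈ FIRST of a nullable right-hand side, so two nullable alternatives also conflict).

FIRST sets of the non-terminals at (or reachable through a nullable prefix from) the front of some alternative:
  FIRST(F) = { 'id', 'num' }
  FIRST(X) = { 'g' }

Productions for L:
  L → id F: FIRST = { 'id' }
  L → F g g: FIRST = { 'id', 'num' }
  L → X id: FIRST = { 'g' }
Productions for X:
  X → X , id: FIRST = { 'g' }
  X → g: FIRST = { 'g' }
Productions for F:
  F → id: FIRST = { 'id' }
  F → num F ,: FIRST = { 'num' }

Conflict for L: L → id F and L → F g g
  Overlap: { 'id' }
Conflict for X: X → X , id and X → g
  Overlap: { 'g' }

Answer: Yes. L → id F / L → F g g on { 'id' }; X → X ',' id / X → g on { 'g' }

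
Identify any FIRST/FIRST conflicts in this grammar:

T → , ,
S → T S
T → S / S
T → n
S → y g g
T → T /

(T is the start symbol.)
A FIRST/FIRST conflict occurs when two productions N → α and N → β for the same non-terminal have FIRST(α) ∩ FIRST(β) ≠ ∅ (with ε ∈ FIRST of a nullable right-hand side, so two nullable alternatives also conflict).

FIRST sets of the non-terminals at (or reachable through a nullable prefix from) the front of some alternative:
  FIRST(S) = { ',', 'n', 'y' }
  FIRST(T) = { ',', 'n', 'y' }

Productions for T:
  T → , ,: FIRST = { ',' }
  T → S / S: FIRST = { ',', 'n', 'y' }
  T → n: FIRST = { 'n' }
  T → T /: FIRST = { ',', 'n', 'y' }
Productions for S:
  S → T S: FIRST = { ',', 'n', 'y' }
  S → y g g: FIRST = { 'y' }

Conflict for T: T → , , and T → S / S
  Overlap: { ',' }
Conflict for T: T → , , and T → T /
  Overlap: { ',' }
Conflict for T: T → S / S and T → n
  Overlap: { 'n' }
Conflict for T: T → S / S and T → T /
  Overlap: { ',', 'n', 'y' }
Conflict for T: T → n and T → T /
  Overlap: { 'n' }
Conflict for S: S → T S and S → y g g
  Overlap: { 'y' }

Answer: Yes. T → ',' ',' / T → S '/' S on { ',' }; T → ',' ',' / T → T '/' on { ',' }; T → S '/' S / T → n on { 'n' }; T → S '/' S / T → T '/' on { ',', 'n', 'y' }; T → n / T → T '/' on { 'n' }; S → T S / S → y g g on { 'y' }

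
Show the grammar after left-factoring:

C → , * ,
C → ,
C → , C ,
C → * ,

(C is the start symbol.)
Left-factoring transforms A → αβ₁ | αβ₂ into A → αA' and A' → β₁ | β₂
(α is the longest common prefix among the alternatives). Repeat until
no nonterminal has two alternatives with a common prefix.

Round 1: C has alternatives sharing prefix ','. Introduce C': C → , C'
  Add: C' → * ,
  Add: C' → ε
  Add: C' → C ,

No remaining common prefixes — done.

Resulting grammar:
C → , C'
C' → * ,
C' → ε
C' → C ,
C → * ,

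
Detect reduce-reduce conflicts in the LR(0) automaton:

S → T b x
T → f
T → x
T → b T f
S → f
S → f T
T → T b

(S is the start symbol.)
A reduce-reduce conflict occurs when an LR(0) state has two complete items [A → α .] and [B → β .] — both call for a reduction, and with no lookahead the parser cannot choose between them.

Augment with S' → S and build the canonical LR(0) collection (I0 = CLOSURE({[S' → . S]}), then GOTO on every symbol after a dot until no new states appear). It has 13 states:
  I0: { [S → . T b x], [S → . f T], [S → . f], [S' → . S], [T → . T b], [T → . b T f], [T → . f], [T → . x] }  — shift
  I1: { [S' → S .] }  — accept
  I2: { [S → T . b x], [T → T . b] }  — shift
  I3: { [T → . T b], [T → . b T f], [T → . f], [T → . x], [T → b . T f] }  — shift
  I4: { [S → f . T], [S → f .], [T → . T b], [T → . b T f], [T → . f], [T → . x], [T → f .] }  — shift, 2 reduces
  I5: { [T → x .] }  — reduce
  I6: { [S → f T .], [T → T . b] }  — shift, reduce
  I7: { [T → f .] }  — reduce
  I8: { [T → T b .] }  — reduce
  I9: { [T → T . b], [T → b T . f] }  — shift
  I10: { [T → b T f .] }  — reduce
  I11: { [S → T b . x], [T → T b .] }  — shift, reduce
  I12: { [S → T b x .] }  — reduce

I4 contains complete items [S → f .], [T → f .] — reduce-reduce conflict.

Answer: Yes — I4: [S → f .] vs [T → f .]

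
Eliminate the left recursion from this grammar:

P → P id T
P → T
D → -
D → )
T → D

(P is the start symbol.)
P is directly left-recursive. The standard transformation for
  A → A α₁ | ... | A α_m | β₁ | ... | β_n
is
  A  → β₁ A' | ... | β_n A'
  A' → α₁ A' | ... | α_m A' | ε

P → T becomes P → T P'
P → P id T becomes P' → id T P'
Add P' → ε

Productions for other non-terminals are unchanged:
  D → -
  D → )
  T → D

Resulting grammar:
P → T P'
P' → id T P'
P' → ε
D → -
D → )
T → D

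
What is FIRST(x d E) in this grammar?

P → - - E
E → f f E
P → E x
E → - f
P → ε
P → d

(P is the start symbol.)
To compute FIRST(x d E), process the symbols left to right:
Symbol x is a terminal. Add 'x' and stop.
FIRST(x d E) = { 'x' }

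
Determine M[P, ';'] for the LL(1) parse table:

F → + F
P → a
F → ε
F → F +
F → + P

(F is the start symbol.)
Empty (error entry)

To find M[P, ';'], we find productions for P where ';' is in the predict set (PREDICT(N → α) = (FIRST(α) \ {ε}) ∪ (FOLLOW(N) if α ⇒* ε)).

P → a: PREDICT = { 'a' }

M[P, ';'] is empty (no production applies)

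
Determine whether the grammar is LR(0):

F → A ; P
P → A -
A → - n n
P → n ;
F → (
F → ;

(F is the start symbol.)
A grammar is LR(0) if no state in the canonical LR(0) collection has:
  - both a shift item (dot before a terminal) and a complete item (shift-reduce conflict), or
  - two or more complete items (reduce-reduce conflict; the accept item [F' → F .] counts as a complete item here).

Augment with F' → F and build the canonical LR(0) collection (I0 = CLOSURE({[F' → . F]}), then GOTO on every symbol after a dot until no new states appear). It has 14 states:
  I0: { [A → . - n n], [F → . (], [F → . ;], [F → . A ; P], [F' → . F] }  — shift
  I1: { [F → ( .] }  — reduce
  I2: { [A → - . n n] }  — shift
  I3: { [F → ; .] }  — reduce
  I4: { [F → A . ; P] }  — shift
  I5: { [F' → F .] }  — accept
  I6: { [A → . - n n], [F → A ; . P], [P → . A -], [P → . n ;] }  — shift
  I7: { [P → A . -] }  — shift
  I8: { [F → A ; P .] }  — reduce
  I9: { [P → n . ;] }  — shift
  I10: { [P → n ; .] }  — reduce
  I11: { [P → A - .] }  — reduce
  I12: { [A → - n . n] }  — shift
  I13: { [A → - n n .] }  — reduce

Every state is either a pure shift/goto state or contains exactly one complete item and nothing to shift — no conflicts. The grammar is LR(0).

Answer: Yes, the grammar is LR(0)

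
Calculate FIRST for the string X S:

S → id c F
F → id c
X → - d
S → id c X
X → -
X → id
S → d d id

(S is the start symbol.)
{ '-', 'id' }

FIRST sets of the non-terminals involved (from the grammar, by fixed-point iteration):
  FIRST(X) = { '-', 'id' }

To compute FIRST(X S), process the symbols left to right:
Symbol X is a non-terminal. Add FIRST(X) \ {ε} = { '-', 'id' }
X is not nullable (ε ∉ FIRST(X)), so stop here.
FIRST(X S) = { '-', 'id' }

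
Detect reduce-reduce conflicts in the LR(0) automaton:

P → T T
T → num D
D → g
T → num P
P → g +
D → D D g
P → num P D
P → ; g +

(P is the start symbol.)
Yes — I13: [D → D D g .] vs [D → g .]

Augment with P' → P and build the canonical LR(0) collection (I0 = CLOSURE({[P' → . P]}), then GOTO on every symbol after a dot until no new states appear). It has 19 states:
  I0: { [P → . ; g +], [P → . T T], [P → . g +], [P → . num P D], [P' → . P], [T → . num D], [T → . num P] }  — shift
  I1: { [P → ; . g +] }  — shift
  I2: { [P' → P .] }  — accept
  I3: { [P → T . T], [T → . num D], [T → . num P] }  — shift
  I4: { [P → g . +] }  — shift
  I5: { [D → . D D g], [D → . g], [P → . ; g +], [P → . T T], [P → . g +], [P → . num P D], [P → num . P D], [T → . num D], [T → . num P], [T → num . D], [T → num . P] }  — shift
  I6: { [D → . D D g], [D → . g], [D → D . D g], [T → num D .] }  — shift, reduce
  I7: { [D → . D D g], [D → . g], [P → num P . D], [T → num P .] }  — shift, reduce
  I8: { [D → g .], [P → g . +] }  — shift, reduce
  I9: { [P → g + .] }  — reduce
  I10: { [D → . D D g], [D → . g], [D → D . D g], [P → num P D .] }  — shift, reduce
  I11: { [D → g .] }  — reduce
  I12: { [D → . D D g], [D → . g], [D → D . D g], [D → D D . g] }  — shift
  I13: { [D → D D g .], [D → g .] }  — 2 reduces
  I14: { [P → T T .] }  — reduce
  I15: { [D → . D D g], [D → . g], [P → . ; g +], [P → . T T], [P → . g +], [P → . num P D], [T → . num D], [T → . num P], [T → num . D], [T → num . P] }  — shift
  I16: { [T → num P .] }  — reduce
  I17: { [P → ; g . +] }  — shift
  I18: { [P → ; g + .] }  — reduce

I13 contains complete items [D → D D g .], [D → g .] — reduce-reduce conflict.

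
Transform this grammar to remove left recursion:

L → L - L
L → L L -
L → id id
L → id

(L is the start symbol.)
L is directly left-recursive. The standard transformation for
  A → A α₁ | ... | A α_m | β₁ | ... | β_n
is
  A  → β₁ A' | ... | β_n A'
  A' → α₁ A' | ... | α_m A' | ε

L → id id becomes L → id id L'
L → id becomes L → id L'
L → L - L becomes L' → - L L'
L → L L - becomes L' → L - L'
Add L' → ε

Resulting grammar:
L → id id L'
L → id L'
L' → - L L'
L' → L - L'
L' → ε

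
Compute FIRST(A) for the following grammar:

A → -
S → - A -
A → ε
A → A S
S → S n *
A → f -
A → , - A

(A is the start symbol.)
To compute FIRST(A), examine every production with A on the left-hand side, reading each right-hand side left to right until a non-nullable symbol is reached.

FIRST sets of the other non-terminals involved (by the same procedure, iterated to a fixed point):
  FIRST(S) = { '-' }

From A → -:
  - '-' is a terminal: add '-' and stop
From A → ε:
  - ε-production, so ε ∈ FIRST(A)
From A → A S:
  - A is the symbol being defined: contributes nothing new
    A is nullable, so continue to the next symbol
  - S is a non-terminal: add FIRST(S) \ {ε} = { '-' }
    S is not nullable, so stop
From A → f -:
  - f is a terminal: add 'f' and stop
From A → , - A:
  - ',' is a terminal: add ',' and stop

Collecting: FIRST(A) = { ',', '-', 'f', ε }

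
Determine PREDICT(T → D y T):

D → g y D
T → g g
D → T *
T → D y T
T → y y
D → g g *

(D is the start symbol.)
{ 'g', 'y' }

PREDICT(T → D y T) = (FIRST(RHS) \ {ε}) ∪ (FOLLOW(T) if ε ∈ FIRST(RHS), i.e. RHS ⇒* ε)
FIRST(D) = { 'g', 'y' }
FIRST(D y T) = { 'g', 'y' }
ε ∉ FIRST(D y T), so FOLLOW(T) is not added.
PREDICT(T → D y T) = { 'g', 'y' }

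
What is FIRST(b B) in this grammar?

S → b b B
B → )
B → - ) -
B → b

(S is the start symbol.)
To compute FIRST(b B), process the symbols left to right:
Symbol b is a terminal. Add 'b' and stop.
FIRST(b B) = { 'b' }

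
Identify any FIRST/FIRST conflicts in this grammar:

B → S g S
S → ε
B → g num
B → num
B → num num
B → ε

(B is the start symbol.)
Yes. B → S g S / B → g num on { 'g' }; B → num / B → num num on { 'num' }

FIRST sets of the non-terminals at (or reachable through a nullable prefix from) the front of some alternative:
  FIRST(S) = { ε }

Productions for B:
  B → S g S: FIRST = { 'g' }
  B → g num: FIRST = { 'g' }
  B → num: FIRST = { 'num' }
  B → num num: FIRST = { 'num' }
  B → ε: FIRST = { ε }
S has only one production, so no FIRST/FIRST conflict is possible there.

Conflict for B: B → S g S and B → g num
  Overlap: { 'g' }
Conflict for B: B → num and B → num num
  Overlap: { 'num' }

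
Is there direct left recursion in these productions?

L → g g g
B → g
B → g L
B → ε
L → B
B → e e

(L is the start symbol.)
L → g g g: starts with g
B → g: starts with g
B → g L: starts with g
B → ε: starts with ε
L → B: starts with B
B → e e: starts with e

No direct left recursion found.

Answer: No direct left recursion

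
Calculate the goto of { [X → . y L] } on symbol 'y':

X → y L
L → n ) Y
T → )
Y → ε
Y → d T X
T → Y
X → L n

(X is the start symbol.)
GOTO(I, 'y') = CLOSURE({ [A → αX.β] : [A → α.Xβ] ∈ I, X = 'y' })

Items with dot before 'y', with the dot advanced:
  [X → . y L] → [X → y . L]
Closure of the advanced items:
  [X → y . L] has the dot before L: add [L → . n ) Y]

GOTO = { [L → . n ) Y], [X → y . L] }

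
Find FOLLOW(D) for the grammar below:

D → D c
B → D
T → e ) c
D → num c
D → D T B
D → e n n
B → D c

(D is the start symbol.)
{ $, 'c', 'e' }

D is the start symbol, so $ ∈ FOLLOW(D).
In D → D c: D is followed by c, add FIRST(c) \ {ε} = { 'c' }
In B → D: D is at the end, add FOLLOW(B)
In D → D T B: D is followed by T B, add FIRST(T B) \ {ε} = { 'e' }
In B → D c: D is followed by c, add FIRST(c) \ {ε} = { 'c' }

The FOLLOW sets referred to above (computed the same way, to a fixed point):
  FOLLOW(B) = { $, 'c', 'e' }

Taking the union: FOLLOW(D) = { $, 'c', 'e' }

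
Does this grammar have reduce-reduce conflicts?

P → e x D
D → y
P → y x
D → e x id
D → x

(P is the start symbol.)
No reduce-reduce conflicts

A reduce-reduce conflict occurs when an LR(0) state has two complete items [A → α .] and [B → β .] — both call for a reduction, and with no lookahead the parser cannot choose between them.

Augment with P' → P and build the canonical LR(0) collection (I0 = CLOSURE({[P' → . P]}), then GOTO on every symbol after a dot until no new states appear). It has 12 states:
  I0: { [P → . e x D], [P → . y x], [P' → . P] }  — shift
  I1: { [P' → P .] }  — accept
  I2: { [P → e . x D] }  — shift
  I3: { [P → y . x] }  — shift
  I4: { [P → y x .] }  — reduce
  I5: { [D → . e x id], [D → . x], [D → . y], [P → e x . D] }  — shift
  I6: { [P → e x D .] }  — reduce
  I7: { [D → e . x id] }  — shift
  I8: { [D → x .] }  — reduce
  I9: { [D → y .] }  — reduce
  I10: { [D → e x . id] }  — shift
  I11: { [D → e x id .] }  — reduce

No state contains more than one complete item.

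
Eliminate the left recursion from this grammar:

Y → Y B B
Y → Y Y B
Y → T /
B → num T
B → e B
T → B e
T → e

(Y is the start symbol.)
Y is directly left-recursive. The standard transformation for
  A → A α₁ | ... | A α_m | β₁ | ... | β_n
is
  A  → β₁ A' | ... | β_n A'
  A' → α₁ A' | ... | α_m A' | ε

Y → T / becomes Y → T / Y'
Y → Y B B becomes Y' → B B Y'
Y → Y Y B becomes Y' → Y B Y'
Add Y' → ε

Productions for other non-terminals are unchanged:
  B → num T
  B → e B
  T → B e
  T → e

Resulting grammar:
Y → T / Y'
Y' → B B Y'
Y' → Y B Y'
Y' → ε
B → num T
B → e B
T → B e
T → e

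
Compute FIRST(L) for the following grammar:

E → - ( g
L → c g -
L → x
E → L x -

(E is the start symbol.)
To compute FIRST(L), examine every production with L on the left-hand side, reading each right-hand side left to right until a non-nullable symbol is reached.

From L → c g -:
  - c is a terminal: add 'c' and stop
From L → x:
  - x is a terminal: add 'x' and stop

Collecting: FIRST(L) = { 'c', 'x' }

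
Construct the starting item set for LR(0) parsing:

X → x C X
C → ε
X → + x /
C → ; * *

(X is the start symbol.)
First, augment the grammar with X' → X
I₀ = CLOSURE({ [X' → . X] }):
  [X' → . X] has the dot before X: add [X → . x C X], [X → . + x /]
No further items can be added.

I₀ = { [X → . + x /], [X → . x C X], [X' → . X] }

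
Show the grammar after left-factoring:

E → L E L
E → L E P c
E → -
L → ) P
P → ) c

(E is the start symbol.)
Left-factoring transforms A → αβ₁ | αβ₂ into A → αA' and A' → β₁ | β₂
(α is the longest common prefix among the alternatives). Repeat until
no nonterminal has two alternatives with a common prefix.

Round 1: E has alternatives sharing prefix 'L E'. Introduce E': E → L E E'
  Add: E' → L
  Add: E' → P c

No remaining common prefixes — done.

Resulting grammar:
E → L E E'
E' → L
E' → P c
E → -
L → ) P
P → ) c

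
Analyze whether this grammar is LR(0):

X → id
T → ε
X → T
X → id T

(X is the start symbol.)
Augment with X' → X and build the canonical LR(0) collection (I0 = CLOSURE({[X' → . X]}), then GOTO on every symbol after a dot until no new states appear). It has 5 states:
  I0: { [T → .], [X → . T], [X → . id T], [X → . id], [X' → . X] }  — shift, reduce
  I1: { [X → T .] }  — reduce
  I2: { [X' → X .] }  — accept
  I3: { [T → .], [X → id . T], [X → id .] }  — 2 reduces
  I4: { [X → id T .] }  — reduce

Conflict in state I0:
  Shift-reduce conflict between [T → .] and [X → . id]
So the grammar is NOT LR(0).

Answer: No. Shift-reduce conflict between [T → .] and [X → . id]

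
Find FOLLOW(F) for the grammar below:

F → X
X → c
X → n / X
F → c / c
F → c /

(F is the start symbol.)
F is the start symbol, so $ ∈ FOLLOW(F).
F does not occur on any right-hand side.

Taking the union: FOLLOW(F) = { $ }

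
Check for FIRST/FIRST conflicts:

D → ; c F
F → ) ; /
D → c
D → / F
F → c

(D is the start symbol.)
A FIRST/FIRST conflict occurs when two productions N → α and N → β for the same non-terminal have FIRST(α) ∩ FIRST(β) ≠ ∅ (with ε ∈ FIRST of a nullable right-hand side, so two nullable alternatives also conflict).

Productions for D:
  D → ; c F: FIRST = { ';' }
  D → c: FIRST = { 'c' }
  D → / F: FIRST = { '/' }
Productions for F:
  F → ) ; /: FIRST = { ')' }
  F → c: FIRST = { 'c' }

All alternatives of each non-terminal have pairwise disjoint FIRST sets.

Answer: No FIRST/FIRST conflicts.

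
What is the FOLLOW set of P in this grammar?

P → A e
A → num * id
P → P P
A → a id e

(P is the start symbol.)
{ $, 'a', 'num' }

To compute FOLLOW(P), find every occurrence of P on a right-hand side N → α P β: add FIRST(β) \ {ε}, and if β is empty or nullable also add FOLLOW(N). Iterate to a fixed point.

P is the start symbol, so $ ∈ FOLLOW(P).
In P → P P: P is followed by P, add FIRST(P) \ {ε} = { 'a', 'num' }
In P → P P: P is at the end; this adds FOLLOW(P) to itself — nothing new

Taking the union: FOLLOW(P) = { $, 'a', 'num' }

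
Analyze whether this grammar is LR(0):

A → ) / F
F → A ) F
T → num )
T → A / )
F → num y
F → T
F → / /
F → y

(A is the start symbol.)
Augment with A' → A and build the canonical LR(0) collection (I0 = CLOSURE({[A' → . A]}), then GOTO on every symbol after a dot until no new states appear). It has 17 states:
  I0: { [A → . ) / F], [A' → . A] }  — shift
  I1: { [A → ) . / F] }  — shift
  I2: { [A' → A .] }  — accept
  I3: { [A → ) / . F], [A → . ) / F], [F → . / /], [F → . A ) F], [F → . T], [F → . num y], [F → . y], [T → . A / )], [T → . num )] }  — shift
  I4: { [F → / . /] }  — shift
  I5: { [F → A . ) F], [T → A . / )] }  — shift
  I6: { [A → ) / F .] }  — reduce
  I7: { [F → T .] }  — reduce
  I8: { [F → num . y], [T → num . )] }  — shift
  I9: { [F → y .] }  — reduce
  I10: { [T → num ) .] }  — reduce
  I11: { [F → num y .] }  — reduce
  I12: { [A → . ) / F], [F → . / /], [F → . A ) F], [F → . T], [F → . num y], [F → . y], [F → A ) . F], [T → . A / )], [T → . num )] }  — shift
  I13: { [T → A / . )] }  — shift
  I14: { [T → A / ) .] }  — reduce
  I15: { [F → A ) F .] }  — reduce
  I16: { [F → / / .] }  — reduce

Every state is either a pure shift/goto state or contains exactly one complete item and nothing to shift — no conflicts. The grammar is LR(0).

Answer: Yes, the grammar is LR(0)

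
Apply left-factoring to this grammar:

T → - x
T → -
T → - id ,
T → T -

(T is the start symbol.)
Left-factoring transforms A → αβ₁ | αβ₂ into A → αA' and A' → β₁ | β₂
(α is the longest common prefix among the alternatives). Repeat until
no nonterminal has two alternatives with a common prefix.

Round 1: T has alternatives sharing prefix '-'. Introduce T': T → - T'
  Add: T' → x
  Add: T' → ε
  Add: T' → id ,

No remaining common prefixes — done.

Resulting grammar:
T → - T'
T' → x
T' → ε
T' → id ,
T → T -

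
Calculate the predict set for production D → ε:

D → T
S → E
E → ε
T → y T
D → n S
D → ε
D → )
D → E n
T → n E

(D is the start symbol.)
{ $ }

PREDICT(D → ε) = (FIRST(RHS) \ {ε}) ∪ (FOLLOW(D) if ε ∈ FIRST(RHS), i.e. RHS ⇒* ε)
The right-hand side is ε (FIRST(ε) = { ε }), so the predict set is FOLLOW(D) = { $ }
PREDICT(D → ε) = { $ }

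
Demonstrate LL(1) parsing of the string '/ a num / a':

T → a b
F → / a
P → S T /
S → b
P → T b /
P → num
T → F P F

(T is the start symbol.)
Stack is shown with the top on the left.

Stack      Input          Action
--------------------------------
T $        / a num / a $  output T → F P F
F P F $    / a num / a $  output F → / a
/ a P F $  / a num / a $  match '/'
a P F $    a num / a $    match 'a'
P F $      num / a $      output P → num
num F $    num / a $      match 'num'
F $        / a $          output F → / a
/ a $      / a $          match '/'
a $        a $            match 'a'
$          $              accept

The string is accepted.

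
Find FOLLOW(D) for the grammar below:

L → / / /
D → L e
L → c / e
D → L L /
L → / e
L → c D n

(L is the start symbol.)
{ 'n' }

In L → c D n: D is followed by n, add FIRST(n) \ {ε} = { 'n' }

Taking the union: FOLLOW(D) = { 'n' }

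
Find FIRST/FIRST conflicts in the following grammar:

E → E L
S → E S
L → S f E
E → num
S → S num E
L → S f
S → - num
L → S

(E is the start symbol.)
Yes. E → E L / E → num on { 'num' }; S → E S / S → S num E on { 'num' }; S → S num E / S → '-' num on { '-' }; L → S f E / L → S f on { '-', 'num' }; L → S f E / L → S on { '-', 'num' }; L → S f / L → S on { '-', 'num' }

FIRST sets of the non-terminals at (or reachable through a nullable prefix from) the front of some alternative:
  FIRST(E) = { 'num' }
  FIRST(S) = { '-', 'num' }

Productions for E:
  E → E L: FIRST = { 'num' }
  E → num: FIRST = { 'num' }
Productions for S:
  S → E S: FIRST = { 'num' }
  S → S num E: FIRST = { '-', 'num' }
  S → - num: FIRST = { '-' }
Productions for L:
  L → S f E: FIRST = { '-', 'num' }
  L → S f: FIRST = { '-', 'num' }
  L → S: FIRST = { '-', 'num' }

Conflict for E: E → E L and E → num
  Overlap: { 'num' }
Conflict for S: S → E S and S → S num E
  Overlap: { 'num' }
Conflict for S: S → S num E and S → - num
  Overlap: { '-' }
Conflict for L: L → S f E and L → S f
  Overlap: { '-', 'num' }
Conflict for L: L → S f E and L → S
  Overlap: { '-', 'num' }
Conflict for L: L → S f and L → S
  Overlap: { '-', 'num' }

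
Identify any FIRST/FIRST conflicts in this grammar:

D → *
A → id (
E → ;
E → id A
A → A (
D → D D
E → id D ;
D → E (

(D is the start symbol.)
A FIRST/FIRST conflict occurs when two productions N → α and N → β for the same non-terminal have FIRST(α) ∩ FIRST(β) ≠ ∅ (with ε ∈ FIRST of a nullable right-hand side, so two nullable alternatives also conflict).

FIRST sets of the non-terminals at (or reachable through a nullable prefix from) the front of some alternative:
  FIRST(D) = { '*', ';', 'id' }
  FIRST(E) = { ';', 'id' }
  FIRST(A) = { 'id' }

Productions for D:
  D → *: FIRST = { '*' }
  D → D D: FIRST = { '*', ';', 'id' }
  D → E (: FIRST = { ';', 'id' }
Productions for A:
  A → id (: FIRST = { 'id' }
  A → A (: FIRST = { 'id' }
Productions for E:
  E → ;: FIRST = { ';' }
  E → id A: FIRST = { 'id' }
  E → id D ;: FIRST = { 'id' }

Conflict for D: D → * and D → D D
  Overlap: { '*' }
Conflict for D: D → D D and D → E (
  Overlap: { ';', 'id' }
Conflict for A: A → id ( and A → A (
  Overlap: { 'id' }
Conflict for E: E → id A and E → id D ;
  Overlap: { 'id' }

Answer: Yes. D → '*' / D → D D on { '*' }; D → D D / D → E '(' on { ';', 'id' }; A → id '(' / A → A '(' on { 'id' }; E → id A / E → id D ';' on { 'id' }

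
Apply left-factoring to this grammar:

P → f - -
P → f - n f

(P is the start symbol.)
P → f - P'
P' → -
P' → n f

Left-factoring transforms A → αβ₁ | αβ₂ into A → αA' and A' → β₁ | β₂
(α is the longest common prefix among the alternatives). Repeat until
no nonterminal has two alternatives with a common prefix.

Round 1: P has alternatives sharing prefix 'f -'. Introduce P': P → f - P'
  Add: P' → -
  Add: P' → n f

No remaining common prefixes — done.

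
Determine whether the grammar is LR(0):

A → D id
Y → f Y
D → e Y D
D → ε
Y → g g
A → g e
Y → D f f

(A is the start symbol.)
No. Shift-reduce conflict between [D → .] and [A → . g e]

A grammar is LR(0) if no state in the canonical LR(0) collection has:
  - both a shift item (dot before a terminal) and a complete item (shift-reduce conflict), or
  - two or more complete items (reduce-reduce conflict; the accept item [A' → A .] counts as a complete item here).

Augment with A' → A and build the canonical LR(0) collection (I0 = CLOSURE({[A' → . A]}), then GOTO on every symbol after a dot until no new states appear). It has 16 states:
  I0: { [A → . D id], [A → . g e], [A' → . A], [D → . e Y D], [D → .] }  — shift, reduce
  I1: { [A' → A .] }  — accept
  I2: { [A → D . id] }  — shift
  I3: { [D → . e Y D], [D → .], [D → e . Y D], [Y → . D f f], [Y → . f Y], [Y → . g g] }  — shift, reduce
  I4: { [A → g . e] }  — shift
  I5: { [A → g e .] }  — reduce
  I6: { [Y → D . f f] }  — shift
  I7: { [D → . e Y D], [D → .], [D → e Y . D] }  — shift, reduce
  I8: { [D → . e Y D], [D → .], [Y → . D f f], [Y → . f Y], [Y → . g g], [Y → f . Y] }  — shift, reduce
  I9: { [Y → g . g] }  — shift
  I10: { [Y → g g .] }  — reduce
  I11: { [Y → f Y .] }  — reduce
  I12: { [D → e Y D .] }  — reduce
  I13: { [Y → D f . f] }  — shift
  I14: { [Y → D f f .] }  — reduce
  I15: { [A → D id .] }  — reduce

Conflict in state I0:
  Shift-reduce conflict between [D → .] and [A → . g e]
So the grammar is NOT LR(0).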